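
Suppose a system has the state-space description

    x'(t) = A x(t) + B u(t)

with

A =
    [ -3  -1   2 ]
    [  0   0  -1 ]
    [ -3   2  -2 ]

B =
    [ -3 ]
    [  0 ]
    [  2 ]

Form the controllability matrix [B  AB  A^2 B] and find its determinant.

AB = [[13], [-2], [5]]
A^2B = [[-27], [-5], [-53]]
Controllability matrix C = [B  AB  A^2B] = [[-3, 13, -27], [0, -2, -5], [2, 5, -53]]
Expanding along the first row, det(C) = (-3)·((-2)·(-53) - (-5)·5) - 13·(0·(-53) - (-5)·2) + (-27)·(0·5 - (-2)·2) = (-3)·131 - 13·10 + (-27)·4 = -631
Since det(C) ≠ 0, rank(C) = 3 and the system is completely controllable.

-631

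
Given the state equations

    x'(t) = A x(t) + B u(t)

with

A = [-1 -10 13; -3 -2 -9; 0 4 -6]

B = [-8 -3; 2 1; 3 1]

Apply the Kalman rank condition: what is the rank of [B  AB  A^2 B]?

2

AB = [[27, 6], [-7, -2], [-10, -2]]
A^2B = [[-87, -12], [23, 4], [32, 4]]
Controllability matrix C = [B  AB  A^2B] = [[-8, -3, 27, 6, -87, -12], [2, 1, -7, -2, 23, 4], [3, 1, -10, -2, 32, 4]]
The rows r1, r2, r3 of C are linearly dependent: r1 + r2 + 2·r3 = 0 (check each entry), so rank(C) ≤ 2.
The 2×2 minor from rows 1, 2, columns 1, 2 is (-8)·1 - (-3)·2 = -8 - (-6) = -2 ≠ 0, so rank(C) = 2.
rank(C) = 2 < n = 3, so the pair (A, B) is not completely controllable.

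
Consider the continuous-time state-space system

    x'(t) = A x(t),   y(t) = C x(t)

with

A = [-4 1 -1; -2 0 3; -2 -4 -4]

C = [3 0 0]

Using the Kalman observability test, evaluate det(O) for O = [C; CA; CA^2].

CA = [[-12, 3, -3]]
CA^2 = [[48, 0, 33]]
Observability matrix O = [C; CA; CA^2] = [[3, 0, 0], [-12, 3, -3], [48, 0, 33]]
Expanding along the first row, det(O) = 3·(3·33 - (-3)·0) - 0·((-12)·33 - (-3)·48) + 0·((-12)·0 - 3·48) = 3·99 - 0·(-252) + 0·(-144) = 297
Since det(O) ≠ 0, rank(O) = 3 and the system is completely observable.

297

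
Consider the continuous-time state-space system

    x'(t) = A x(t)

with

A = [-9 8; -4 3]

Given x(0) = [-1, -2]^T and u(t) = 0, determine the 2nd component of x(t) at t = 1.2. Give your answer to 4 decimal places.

-0.9011

det(sI - A) = s^2 - (tr A)s + det A, with tr A = (-9) + 3 = -6 and det A = (-9)·3 - 8·(-4) = -27 - (-32) = 5.
So p(s) = det(sI - A) = s^2 + 6s + 5.
Factor s^2 + 6s + 5: two numbers with sum -6 and product 5 are -1 and -5, so s^2 + 6s + 5 = (s + 1)(s + 5).
Hence p(s) = (s + 1) (s + 5), with roots -5, -1.
The eigenvalues -5, -1 are distinct and real, so A is diagonalisable and x(t) = e^{At} x(0) = V diag(e^{λ_i t}) V^{-1} x(0), where the columns of V are the eigenvectors.
λ = -5: A - (-5)I = [[-4, 8], [-4, 8]]. Row 1 gives (-4)·v1 + 8·v2 = 0, so take v_1 = [-2, -1]^T.
λ = -1: A - (-1)I = [[-8, 8], [-4, 4]]. Row 1 gives (-8)·v1 + 8·v2 = 0, so take v_2 = [1, 1]^T.
V = [v_1 v_2] = [[-2, 1], [-1, 1]] has det V = -1, so V^{-1} = adj(V)/det V = [[-1, 1], [-1, 2]].
Modal coordinates z(0) = V^{-1} x(0): (-1)·(-1) + 1·(-2) = -1; (-1)·(-1) + 2·(-2) = -3; so z(0) = [-1, -3]^T.
x_2(t) = Σ_i (v_i)_2 · z_i(0) · e^{λ_i t} (row 2 of V times the modal terms).
x_2(1.2) = (-1)·(-1)·e^{-5·1.2} + 1·(-3)·e^{-1·1.2} = 1·0.002479 + (-3)·0.301194 = -0.9011.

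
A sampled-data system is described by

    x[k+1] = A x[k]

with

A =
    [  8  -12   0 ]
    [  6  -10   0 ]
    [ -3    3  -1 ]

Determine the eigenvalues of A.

-4, -1, 2

det(zI - A) = z^3 - (tr A)z^2 + (M11 + M22 + M33)z - det A, where Mii is the 2×2 principal minor of A obtained by deleting row i and column i.
tr A = 8 + (-10) + (-1) = -3; M11 = (-10)·(-1) - 0·3 = 10 - 0 = 10; M22 = 8·(-1) - 0·(-3) = -8 - 0 = -8; M33 = 8·(-10) - (-12)·6 = -80 - (-72) = -8; sum of minors = -6.
det A = 8·((-10)·(-1) - 0·3) - (-12)·(6·(-1) - 0·(-3)) + 0·(6·3 - (-10)·(-3)) = 8·10 - (-12)·(-6) + 0·(-12) = 8.
So p(z) = det(zI - A) = z^3 + 3z^2 - 6z - 8.
Rational-root test: any integer root divides -8. Testing small divisors, z = -1 works: p(-1) = -1 + 3 + 6 + (-8) = 0, so (z + 1) is a factor.
Dividing, p(z) = (z + 1)(z^2 + 2z - 8).
Factor z^2 + 2z - 8: two numbers with sum -2 and product -8 are 2 and -4, so z^2 + 2z - 8 = (z - 2)(z + 4).
Hence p(z) = (z - 2) (z + 1) (z + 4), with roots -4, -1, 2.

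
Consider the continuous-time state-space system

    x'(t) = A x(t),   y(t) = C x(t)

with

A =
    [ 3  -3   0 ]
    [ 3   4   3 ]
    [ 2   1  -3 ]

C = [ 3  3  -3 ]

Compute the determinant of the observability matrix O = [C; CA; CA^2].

7452

CA = [[12, 0, 18]]
CA^2 = [[72, -18, -54]]
Observability matrix O = [C; CA; CA^2] = [[3, 3, -3], [12, 0, 18], [72, -18, -54]]
Expanding along the first row, det(O) = 3·(0·(-54) - 18·(-18)) - 3·(12·(-54) - 18·72) + (-3)·(12·(-18) - 0·72) = 3·324 - 3·(-1944) + (-3)·(-216) = 7452
Since det(O) ≠ 0, rank(O) = 3 and the system is completely observable.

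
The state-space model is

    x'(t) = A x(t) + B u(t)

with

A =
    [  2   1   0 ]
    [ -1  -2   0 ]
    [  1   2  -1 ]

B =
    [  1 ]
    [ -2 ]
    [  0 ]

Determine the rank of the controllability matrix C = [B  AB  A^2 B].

AB = [[0], [3], [-3]]
A^2B = [[3], [-6], [9]]
Controllability matrix C = [B  AB  A^2B] = [[1, 0, 3], [-2, 3, -6], [0, -3, 9]]
det(C) = 1·(3·9 - (-6)·(-3)) - 0·((-2)·9 - (-6)·0) + 3·((-2)·(-3) - 3·0) = 1·9 - 0·(-18) + 3·6 = 27 ≠ 0, so rank(C) = 3.
rank(C) = 3 = n, so the pair (A, B) is completely controllable.

3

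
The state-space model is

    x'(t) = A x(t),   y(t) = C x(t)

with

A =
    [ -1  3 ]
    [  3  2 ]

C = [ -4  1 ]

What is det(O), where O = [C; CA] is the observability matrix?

CA = [[7, -10]]
Observability matrix O = [C; CA] = [[-4, 1], [7, -10]]
det(O) = (-4)·(-10) - 1·7 = 40 - 7 = 33
Since det(O) ≠ 0, rank(O) = 2 and the system is completely observable.

33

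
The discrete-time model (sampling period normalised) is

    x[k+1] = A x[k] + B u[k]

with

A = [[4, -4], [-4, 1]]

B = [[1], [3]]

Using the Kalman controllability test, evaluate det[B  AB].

AB = [[-8], [-1]]
Controllability matrix C = [B  AB] = [[1, -8], [3, -1]]
det(C) = 1·(-1) - (-8)·3 = -1 - (-24) = 23
Since det(C) ≠ 0, rank(C) = 2 and the system is completely controllable.

23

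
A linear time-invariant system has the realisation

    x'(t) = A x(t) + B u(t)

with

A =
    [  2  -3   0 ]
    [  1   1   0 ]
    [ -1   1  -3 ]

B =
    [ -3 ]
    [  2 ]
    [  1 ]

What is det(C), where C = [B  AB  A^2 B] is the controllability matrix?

108

AB = [[-12], [-1], [2]]
A^2B = [[-21], [-13], [5]]
Controllability matrix C = [B  AB  A^2B] = [[-3, -12, -21], [2, -1, -13], [1, 2, 5]]
Expanding along the first row, det(C) = (-3)·((-1)·5 - (-13)·2) - (-12)·(2·5 - (-13)·1) + (-21)·(2·2 - (-1)·1) = (-3)·21 - (-12)·23 + (-21)·5 = 108
Since det(C) ≠ 0, rank(C) = 3 and the system is completely controllable.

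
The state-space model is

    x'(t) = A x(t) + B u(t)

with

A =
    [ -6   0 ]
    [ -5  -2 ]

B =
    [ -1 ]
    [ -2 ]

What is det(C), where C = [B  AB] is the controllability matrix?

AB = [[6], [9]]
Controllability matrix C = [B  AB] = [[-1, 6], [-2, 9]]
det(C) = (-1)·9 - 6·(-2) = -9 - (-12) = 3
Since det(C) ≠ 0, rank(C) = 2 and the system is completely controllable.

3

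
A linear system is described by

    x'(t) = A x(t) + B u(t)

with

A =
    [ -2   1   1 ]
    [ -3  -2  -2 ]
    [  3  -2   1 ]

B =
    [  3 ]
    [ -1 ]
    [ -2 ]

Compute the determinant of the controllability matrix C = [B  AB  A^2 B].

AB = [[-9], [-3], [9]]
A^2B = [[24], [15], [-12]]
Controllability matrix C = [B  AB  A^2B] = [[3, -9, 24], [-1, -3, 15], [-2, 9, -12]]
Expanding along the first row, det(C) = 3·((-3)·(-12) - 15·9) - (-9)·((-1)·(-12) - 15·(-2)) + 24·((-1)·9 - (-3)·(-2)) = 3·(-99) - (-9)·42 + 24·(-15) = -279
Since det(C) ≠ 0, rank(C) = 3 and the system is completely controllable.

-279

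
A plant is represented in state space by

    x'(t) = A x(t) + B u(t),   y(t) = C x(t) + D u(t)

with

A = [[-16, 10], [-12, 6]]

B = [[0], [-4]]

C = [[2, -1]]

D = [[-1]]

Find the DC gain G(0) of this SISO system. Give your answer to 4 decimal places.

-1.6667

G(0) = C(-A)^{-1}B + D = -C A^{-1} B + D.
det A = 24, so A^{-1} = (1/24)·adj(A) = [[1/4, -5/12], [1/2, -2/3]]
A^{-1} B = [5/3, 8/3]^T
C A^{-1} B = 2/3
G(0) = D - C A^{-1} B = -1 - (2/3) = -5/3 ≈ -1.6667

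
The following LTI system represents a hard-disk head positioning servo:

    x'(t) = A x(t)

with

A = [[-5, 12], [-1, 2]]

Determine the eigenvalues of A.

det(sI - A) = s^2 - (tr A)s + det A, with tr A = (-5) + 2 = -3 and det A = (-5)·2 - 12·(-1) = -10 - (-12) = 2.
So p(s) = det(sI - A) = s^2 + 3s + 2.
Factor s^2 + 3s + 2: two numbers with sum -3 and product 2 are -1 and -2, so s^2 + 3s + 2 = (s + 1)(s + 2).
Hence p(s) = (s + 1) (s + 2), with roots -2, -1.
All eigenvalues have negative real part, so the system is asymptotically stable.

-2, -1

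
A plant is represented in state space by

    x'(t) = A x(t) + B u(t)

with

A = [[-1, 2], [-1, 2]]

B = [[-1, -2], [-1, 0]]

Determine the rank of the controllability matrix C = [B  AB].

2

AB = [[-1, 2], [-1, 2]]
Controllability matrix C = [B  AB] = [[-1, -2, -1, 2], [-1, 0, -1, 2]]
Take the 2×2 submatrix of C formed by columns 1, 2: [[-1, -2], [-1, 0]]. Its determinant is (-1)·0 - (-2)·(-1) = 0 - 2 = -2 ≠ 0.
So rank(C) ≥ 2; since C has 2 rows, rank(C) = 2.
rank(C) = 2 = n, so the pair (A, B) is completely controllable.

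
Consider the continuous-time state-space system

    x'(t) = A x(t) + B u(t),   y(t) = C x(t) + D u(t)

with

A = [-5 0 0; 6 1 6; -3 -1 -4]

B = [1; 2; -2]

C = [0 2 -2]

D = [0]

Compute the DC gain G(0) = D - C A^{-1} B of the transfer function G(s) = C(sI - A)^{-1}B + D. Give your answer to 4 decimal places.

G(0) = C(-A)^{-1}B + D = -C A^{-1} B + D.
det A = -10, so A^{-1} = (1/-10)·adj(A) = [[-1/5, 0, 0], [-3/5, -2, -3], [3/10, 1/2, 1/2]]
A^{-1} B = [-1/5, 7/5, 3/10]^T
C A^{-1} B = 11/5
G(0) = D - C A^{-1} B = 0 - (11/5) = -11/5 ≈ -2.2000

-2.2000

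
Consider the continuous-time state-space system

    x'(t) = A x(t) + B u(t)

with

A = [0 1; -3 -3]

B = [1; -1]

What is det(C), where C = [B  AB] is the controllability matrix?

-1

AB = [[-1], [0]]
Controllability matrix C = [B  AB] = [[1, -1], [-1, 0]]
det(C) = 1·0 - (-1)·(-1) = 0 - 1 = -1
Since det(C) ≠ 0, rank(C) = 2 and the system is completely controllable.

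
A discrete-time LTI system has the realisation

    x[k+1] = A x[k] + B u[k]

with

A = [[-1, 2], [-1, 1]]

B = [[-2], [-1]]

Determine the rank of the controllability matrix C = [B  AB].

2

AB = [[0], [1]]
Controllability matrix C = [B  AB] = [[-2, 0], [-1, 1]]
det(C) = (-2)·1 - 0·(-1) = -2 - 0 = -2 ≠ 0, so rank(C) = 2.
rank(C) = 2 = n, so the pair (A, B) is completely controllable.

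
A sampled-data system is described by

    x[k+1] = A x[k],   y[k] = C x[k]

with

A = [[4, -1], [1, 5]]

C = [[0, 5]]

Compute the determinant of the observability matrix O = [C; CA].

-25

CA = [[5, 25]]
Observability matrix O = [C; CA] = [[0, 5], [5, 25]]
det(O) = 0·25 - 5·5 = 0 - 25 = -25
Since det(O) ≠ 0, rank(O) = 2 and the system is completely observable.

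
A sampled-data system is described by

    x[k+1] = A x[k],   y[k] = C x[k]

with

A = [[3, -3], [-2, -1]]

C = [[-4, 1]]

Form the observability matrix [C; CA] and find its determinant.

CA = [[-14, 11]]
Observability matrix O = [C; CA] = [[-4, 1], [-14, 11]]
det(O) = (-4)·11 - 1·(-14) = -44 - (-14) = -30
Since det(O) ≠ 0, rank(O) = 2 and the system is completely observable.

-30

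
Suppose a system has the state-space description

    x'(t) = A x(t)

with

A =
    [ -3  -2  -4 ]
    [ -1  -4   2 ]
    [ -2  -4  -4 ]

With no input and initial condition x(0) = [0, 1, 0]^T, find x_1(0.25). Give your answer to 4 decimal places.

det(sI - A) = s^3 - (tr A)s^2 + (M11 + M22 + M33)s - det A, where Mii is the 2×2 principal minor of A obtained by deleting row i and column i.
tr A = (-3) + (-4) + (-4) = -11; M11 = (-4)·(-4) - 2·(-4) = 16 - (-8) = 24; M22 = (-3)·(-4) - (-4)·(-2) = 12 - 8 = 4; M33 = (-3)·(-4) - (-2)·(-1) = 12 - 2 = 10; sum of minors = 38.
det A = (-3)·((-4)·(-4) - 2·(-4)) - (-2)·((-1)·(-4) - 2·(-2)) + (-4)·((-1)·(-4) - (-4)·(-2)) = (-3)·24 - (-2)·8 + (-4)·(-4) = -40.
So p(s) = det(sI - A) = s^3 + 11s^2 + 38s + 40.
Rational-root test: any integer root divides 40. Testing small divisors, s = -2 works: p(-2) = -8 + 44 + (-76) + 40 = 0, so (s + 2) is a factor.
Dividing, p(s) = (s + 2)(s^2 + 9s + 20).
Factor s^2 + 9s + 20: two numbers with sum -9 and product 20 are -4 and -5, so s^2 + 9s + 20 = (s + 4)(s + 5).
Hence p(s) = (s + 2) (s + 4) (s + 5), with roots -5, -4, -2.
The eigenvalues -5, -4, -2 are distinct and real, so A is diagonalisable and x(t) = e^{At} x(0) = V diag(e^{λ_i t}) V^{-1} x(0), where the columns of V are the eigenvectors.
λ = -5: A - (-5)I = [[2, -2, -4], [-1, 1, 2], [-2, -4, 1]]. v must be orthogonal to every row; (row 1) × (row 3) = [-18, 6, -12], so take v_1 = [-3, 1, -2]^T.
λ = -4: A - (-4)I = [[1, -2, -4], [-1, 0, 2], [-2, -4, 0]]. v must be orthogonal to every row; (row 1) × (row 2) = [-4, 2, -2], so take v_2 = [2, -1, 1]^T.
λ = -2: A - (-2)I = [[-1, -2, -4], [-1, -2, 2], [-2, -4, -2]]. v must be orthogonal to every row; (row 1) × (row 2) = [-12, 6, 0], so take v_3 = [2, -1, 0]^T.
V = [v_1 v_2 v_3] = [[-3, 2, 2], [1, -1, -1], [-2, 1, 0]] has det V = -1, so V^{-1} = adj(V)/det V = [[-1, -2, 0], [-2, -4, 1], [1, 1, -1]].
Modal coordinates z(0) = V^{-1} x(0): (-1)·0 + (-2)·1 + 0·0 = -2; (-2)·0 + (-4)·1 + 1·0 = -4; 1·0 + 1·1 + (-1)·0 = 1; so z(0) = [-2, -4, 1]^T.
x_1(t) = Σ_i (v_i)_1 · z_i(0) · e^{λ_i t} (row 1 of V times the modal terms).
x_1(0.25) = (-3)·(-2)·e^{-5·0.25} + 2·(-4)·e^{-4·0.25} + 2·1·e^{-2·0.25} = 6·0.286505 + (-8)·0.367879 + 2·0.606531 = -0.0109.

-0.0109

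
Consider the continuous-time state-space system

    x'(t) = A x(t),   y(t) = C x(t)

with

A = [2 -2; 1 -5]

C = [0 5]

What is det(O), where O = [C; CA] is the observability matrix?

CA = [[5, -25]]
Observability matrix O = [C; CA] = [[0, 5], [5, -25]]
det(O) = 0·(-25) - 5·5 = 0 - 25 = -25
Since det(O) ≠ 0, rank(O) = 2 and the system is completely observable.

-25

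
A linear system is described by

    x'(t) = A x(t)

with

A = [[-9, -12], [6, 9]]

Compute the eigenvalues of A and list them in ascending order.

-3, 3

det(sI - A) = s^2 - (tr A)s + det A, with tr A = (-9) + 9 = 0 and det A = (-9)·9 - (-12)·6 = -81 - (-72) = -9.
So p(s) = det(sI - A) = s^2 - 9.
Factor s^2 - 9: two numbers with sum 0 and product -9 are 3 and -3, so s^2 - 9 = (s - 3)(s + 3).
Hence p(s) = (s - 3) (s + 3), with roots -3, 3.
At least one eigenvalue has non-negative real part, so the system is not asymptotically stable.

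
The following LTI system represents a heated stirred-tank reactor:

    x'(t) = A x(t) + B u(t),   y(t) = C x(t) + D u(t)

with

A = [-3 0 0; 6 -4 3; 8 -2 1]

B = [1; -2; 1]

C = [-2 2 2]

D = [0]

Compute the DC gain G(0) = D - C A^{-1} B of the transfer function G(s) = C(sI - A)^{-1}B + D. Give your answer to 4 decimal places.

G(0) = C(-A)^{-1}B + D = -C A^{-1} B + D.
det A = -6, so A^{-1} = (1/-6)·adj(A) = [[-1/3, 0, 0], [-3, 1/2, -3/2], [-10/3, 1, -2]]
A^{-1} B = [-1/3, -11/2, -22/3]^T
C A^{-1} B = -25
G(0) = D - C A^{-1} B = 0 - (-25) = 25

25.0000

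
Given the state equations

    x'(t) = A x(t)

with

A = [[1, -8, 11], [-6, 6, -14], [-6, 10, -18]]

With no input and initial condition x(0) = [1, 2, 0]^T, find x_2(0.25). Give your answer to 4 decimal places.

2.1786

det(sI - A) = s^3 - (tr A)s^2 + (M11 + M22 + M33)s - det A, where Mii is the 2×2 principal minor of A obtained by deleting row i and column i.
tr A = 1 + 6 + (-18) = -11; M11 = 6·(-18) - (-14)·10 = -108 - (-140) = 32; M22 = 1·(-18) - 11·(-6) = -18 - (-66) = 48; M33 = 1·6 - (-8)·(-6) = 6 - 48 = -42; sum of minors = 38.
det A = 1·(6·(-18) - (-14)·10) - (-8)·((-6)·(-18) - (-14)·(-6)) + 11·((-6)·10 - 6·(-6)) = 1·32 - (-8)·24 + 11·(-24) = -40.
So p(s) = det(sI - A) = s^3 + 11s^2 + 38s + 40.
Rational-root test: any integer root divides 40. Testing small divisors, s = -2 works: p(-2) = -8 + 44 + (-76) + 40 = 0, so (s + 2) is a factor.
Dividing, p(s) = (s + 2)(s^2 + 9s + 20).
Factor s^2 + 9s + 20: two numbers with sum -9 and product 20 are -4 and -5, so s^2 + 9s + 20 = (s + 4)(s + 5).
Hence p(s) = (s + 2) (s + 4) (s + 5), with roots -5, -4, -2.
The eigenvalues -5, -4, -2 are distinct and real, so A is diagonalisable and x(t) = e^{At} x(0) = V diag(e^{λ_i t}) V^{-1} x(0), where the columns of V are the eigenvectors.
λ = -5: A - (-5)I = [[6, -8, 11], [-6, 11, -14], [-6, 10, -13]]. v must be orthogonal to every row; (row 1) × (row 2) = [-9, 18, 18], so take v_1 = [-1, 2, 2]^T.
λ = -4: A - (-4)I = [[5, -8, 11], [-6, 10, -14], [-6, 10, -14]]. v must be orthogonal to every row; (row 1) × (row 2) = [2, 4, 2], so take v_2 = [-1, -2, -1]^T.
λ = -2: A - (-2)I = [[3, -8, 11], [-6, 8, -14], [-6, 10, -16]]. v must be orthogonal to every row; (row 1) × (row 2) = [24, -24, -24], so take v_3 = [-1, 1, 1]^T.
V = [v_1 v_2 v_3] = [[-1, -1, -1], [2, -2, 1], [2, -1, 1]] has det V = -1, so V^{-1} = adj(V)/det V = [[1, -2, 3], [0, -1, 1], [-2, 3, -4]].
Modal coordinates z(0) = V^{-1} x(0): 1·1 + (-2)·2 + 3·0 = -3; 0·1 + (-1)·2 + 1·0 = -2; (-2)·1 + 3·2 + (-4)·0 = 4; so z(0) = [-3, -2, 4]^T.
x_2(t) = Σ_i (v_i)_2 · z_i(0) · e^{λ_i t} (row 2 of V times the modal terms).
x_2(0.25) = 2·(-3)·e^{-5·0.25} + (-2)·(-2)·e^{-4·0.25} + 1·4·e^{-2·0.25} = (-6)·0.286505 + 4·0.367879 + 4·0.606531 = 2.1786.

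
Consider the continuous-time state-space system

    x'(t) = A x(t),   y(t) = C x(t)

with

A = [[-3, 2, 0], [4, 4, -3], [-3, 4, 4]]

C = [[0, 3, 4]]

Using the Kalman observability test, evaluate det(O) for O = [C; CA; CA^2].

CA = [[0, 28, 7]]
CA^2 = [[91, 140, -56]]
Observability matrix O = [C; CA; CA^2] = [[0, 3, 4], [0, 28, 7], [91, 140, -56]]
Expanding along the first row, det(O) = 0·(28·(-56) - 7·140) - 3·(0·(-56) - 7·91) + 4·(0·140 - 28·91) = 0·(-2548) - 3·(-637) + 4·(-2548) = -8281
Since det(O) ≠ 0, rank(O) = 3 and the system is completely observable.

-8281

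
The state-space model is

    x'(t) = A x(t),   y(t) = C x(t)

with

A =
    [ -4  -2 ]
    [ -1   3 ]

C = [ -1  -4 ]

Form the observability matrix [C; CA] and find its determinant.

CA = [[8, -10]]
Observability matrix O = [C; CA] = [[-1, -4], [8, -10]]
det(O) = (-1)·(-10) - (-4)·8 = 10 - (-32) = 42
Since det(O) ≠ 0, rank(O) = 2 and the system is completely observable.

42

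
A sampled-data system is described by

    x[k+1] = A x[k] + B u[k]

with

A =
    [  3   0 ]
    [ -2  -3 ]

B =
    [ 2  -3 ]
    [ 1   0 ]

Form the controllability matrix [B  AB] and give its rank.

AB = [[6, -9], [-7, 6]]
Controllability matrix C = [B  AB] = [[2, -3, 6, -9], [1, 0, -7, 6]]
Take the 2×2 submatrix of C formed by columns 1, 2: [[2, -3], [1, 0]]. Its determinant is 2·0 - (-3)·1 = 0 - (-3) = 3 ≠ 0.
So rank(C) ≥ 2; since C has 2 rows, rank(C) = 2.
rank(C) = 2 = n, so the pair (A, B) is completely controllable.

2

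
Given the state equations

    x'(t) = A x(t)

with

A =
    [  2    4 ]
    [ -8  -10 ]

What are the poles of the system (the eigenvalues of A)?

-6, -2

det(sI - A) = s^2 - (tr A)s + det A, with tr A = 2 + (-10) = -8 and det A = 2·(-10) - 4·(-8) = -20 - (-32) = 12.
So p(s) = det(sI - A) = s^2 + 8s + 12.
Factor s^2 + 8s + 12: two numbers with sum -8 and product 12 are -2 and -6, so s^2 + 8s + 12 = (s + 2)(s + 6).
Hence p(s) = (s + 2) (s + 6), with roots -6, -2.
All eigenvalues have negative real part, so the system is asymptotically stable.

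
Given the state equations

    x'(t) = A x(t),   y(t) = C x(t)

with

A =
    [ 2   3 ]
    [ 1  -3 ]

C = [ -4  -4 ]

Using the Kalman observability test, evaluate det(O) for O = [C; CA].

-48

CA = [[-12, 0]]
Observability matrix O = [C; CA] = [[-4, -4], [-12, 0]]
det(O) = (-4)·0 - (-4)·(-12) = 0 - 48 = -48
Since det(O) ≠ 0, rank(O) = 2 and the system is completely observable.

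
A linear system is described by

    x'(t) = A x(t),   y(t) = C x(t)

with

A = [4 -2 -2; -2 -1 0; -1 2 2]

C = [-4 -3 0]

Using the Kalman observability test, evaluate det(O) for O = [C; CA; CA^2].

CA = [[-10, 11, 8]]
CA^2 = [[-70, 25, 36]]
Observability matrix O = [C; CA; CA^2] = [[-4, -3, 0], [-10, 11, 8], [-70, 25, 36]]
Expanding along the first row, det(O) = (-4)·(11·36 - 8·25) - (-3)·((-10)·36 - 8·(-70)) + 0·((-10)·25 - 11·(-70)) = (-4)·196 - (-3)·200 + 0·520 = -184
Since det(O) ≠ 0, rank(O) = 3 and the system is completely observable.

-184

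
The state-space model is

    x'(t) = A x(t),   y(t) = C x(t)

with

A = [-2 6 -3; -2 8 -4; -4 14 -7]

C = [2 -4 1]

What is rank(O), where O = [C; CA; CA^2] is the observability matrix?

2

CA = [[0, -6, 3]]
CA^2 = [[0, -6, 3]]
Observability matrix O = [C; CA; CA^2] = [[2, -4, 1], [0, -6, 3], [0, -6, 3]]
The columns c1, c2, c3 of O are linearly dependent: c1 + c2 + 2·c3 = 0 (check each entry), so rank(O) ≤ 2.
The 2×2 minor from rows 1, 2, columns 1, 2 is 2·(-6) - (-4)·0 = -12 - 0 = -12 ≠ 0, so rank(O) = 2.
rank(O) = 2 < n = 3, so the pair (A, C) is not completely observable.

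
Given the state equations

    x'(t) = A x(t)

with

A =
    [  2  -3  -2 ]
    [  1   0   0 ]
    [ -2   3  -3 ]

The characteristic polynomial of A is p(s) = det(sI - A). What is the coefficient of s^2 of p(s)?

Expand det(sI - A) for the 3×3 matrix.
p(s) = s^3 + s^2 - 7s + 15.
(Check: constant term = det(-A) = (-1)^3 det A = 15; coefficient of s^2 = -tr A = 1.)
The coefficient of s^2 is 1.

1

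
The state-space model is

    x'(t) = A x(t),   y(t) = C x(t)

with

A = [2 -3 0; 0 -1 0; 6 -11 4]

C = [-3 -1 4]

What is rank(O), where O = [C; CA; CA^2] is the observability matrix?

2

CA = [[18, -34, 16]]
CA^2 = [[132, -196, 64]]
Observability matrix O = [C; CA; CA^2] = [[-3, -1, 4], [18, -34, 16], [132, -196, 64]]
The columns c1, c2, c3 of O are linearly dependent: c1 + c2 + c3 = 0 (check each entry), so rank(O) ≤ 2.
The 2×2 minor from rows 1, 2, columns 1, 2 is (-3)·(-34) - (-1)·18 = 102 - (-18) = 120 ≠ 0, so rank(O) = 2.
rank(O) = 2 < n = 3, so the pair (A, C) is not completely observable.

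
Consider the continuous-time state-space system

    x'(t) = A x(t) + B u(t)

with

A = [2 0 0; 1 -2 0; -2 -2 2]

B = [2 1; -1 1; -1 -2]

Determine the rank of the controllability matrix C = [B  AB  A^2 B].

AB = [[4, 2], [4, -1], [-4, -8]]
A^2B = [[8, 4], [-4, 4], [-24, -18]]
Controllability matrix C = [B  AB  A^2B] = [[2, 1, 4, 2, 8, 4], [-1, 1, 4, -1, -4, 4], [-1, -2, -4, -8, -24, -18]]
Take the 3×3 submatrix of C formed by columns 1, 2, 3: [[2, 1, 4], [-1, 1, 4], [-1, -2, -4]]. Its determinant is 2·(1·(-4) - 4·(-2)) - 1·((-1)·(-4) - 4·(-1)) + 4·((-1)·(-2) - 1·(-1)) = 2·4 - 1·8 + 4·3 = 12 ≠ 0.
So rank(C) ≥ 3; since C has 3 rows, rank(C) = 3.
rank(C) = 3 = n, so the pair (A, B) is completely controllable.

3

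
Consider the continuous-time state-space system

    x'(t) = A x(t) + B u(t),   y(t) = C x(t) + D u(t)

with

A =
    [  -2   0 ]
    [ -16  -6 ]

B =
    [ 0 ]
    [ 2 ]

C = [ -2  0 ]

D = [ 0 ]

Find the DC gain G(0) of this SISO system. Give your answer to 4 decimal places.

G(0) = C(-A)^{-1}B + D = -C A^{-1} B + D.
det A = 12, so A^{-1} = (1/12)·adj(A) = [[-1/2, 0], [4/3, -1/6]]
A^{-1} B = [0, -1/3]^T
C A^{-1} B = 0
G(0) = D - C A^{-1} B = 0 - (0) = 0

0.0000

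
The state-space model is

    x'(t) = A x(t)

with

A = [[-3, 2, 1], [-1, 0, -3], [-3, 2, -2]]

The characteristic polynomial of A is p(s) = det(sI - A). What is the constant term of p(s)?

Expand det(sI - A) for the 3×3 matrix.
p(s) = s^3 + 5s^2 + 17s + 6.
(Check: constant term = det(-A) = (-1)^3 det A = 6; coefficient of s^2 = -tr A = 5.)
The constant term is 6.

6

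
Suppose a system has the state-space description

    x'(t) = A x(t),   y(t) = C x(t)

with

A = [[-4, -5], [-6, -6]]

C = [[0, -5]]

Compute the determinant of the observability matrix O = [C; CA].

CA = [[30, 30]]
Observability matrix O = [C; CA] = [[0, -5], [30, 30]]
det(O) = 0·30 - (-5)·30 = 0 - (-150) = 150
Since det(O) ≠ 0, rank(O) = 2 and the system is completely observable.

150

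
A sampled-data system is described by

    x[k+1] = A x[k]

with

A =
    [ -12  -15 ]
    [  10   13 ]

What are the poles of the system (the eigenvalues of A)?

-2, 3

det(zI - A) = z^2 - (tr A)z + det A, with tr A = (-12) + 13 = 1 and det A = (-12)·13 - (-15)·10 = -156 - (-150) = -6.
So p(z) = det(zI - A) = z^2 - z - 6.
Factor z^2 - z - 6: two numbers with sum 1 and product -6 are 3 and -2, so z^2 - z - 6 = (z - 3)(z + 2).
Hence p(z) = (z - 3) (z + 2), with roots -2, 3.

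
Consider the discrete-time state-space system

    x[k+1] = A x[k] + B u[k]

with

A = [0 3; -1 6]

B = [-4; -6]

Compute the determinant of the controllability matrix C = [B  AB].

20

AB = [[-18], [-32]]
Controllability matrix C = [B  AB] = [[-4, -18], [-6, -32]]
det(C) = (-4)·(-32) - (-18)·(-6) = 128 - 108 = 20
Since det(C) ≠ 0, rank(C) = 2 and the system is completely controllable.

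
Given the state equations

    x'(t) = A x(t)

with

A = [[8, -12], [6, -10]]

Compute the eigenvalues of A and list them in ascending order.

det(sI - A) = s^2 - (tr A)s + det A, with tr A = 8 + (-10) = -2 and det A = 8·(-10) - (-12)·6 = -80 - (-72) = -8.
So p(s) = det(sI - A) = s^2 + 2s - 8.
Factor s^2 + 2s - 8: two numbers with sum -2 and product -8 are 2 and -4, so s^2 + 2s - 8 = (s - 2)(s + 4).
Hence p(s) = (s - 2) (s + 4), with roots -4, 2.
At least one eigenvalue has non-negative real part, so the system is not asymptotically stable.

-4, 2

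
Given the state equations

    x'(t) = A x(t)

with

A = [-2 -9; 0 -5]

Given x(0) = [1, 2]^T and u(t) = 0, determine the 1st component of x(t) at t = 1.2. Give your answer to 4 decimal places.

det(sI - A) = s^2 - (tr A)s + det A, with tr A = (-2) + (-5) = -7 and det A = (-2)·(-5) - (-9)·0 = 10 - 0 = 10.
So p(s) = det(sI - A) = s^2 + 7s + 10.
Factor s^2 + 7s + 10: two numbers with sum -7 and product 10 are -2 and -5, so s^2 + 7s + 10 = (s + 2)(s + 5).
Hence p(s) = (s + 2) (s + 5), with roots -5, -2.
The eigenvalues -5, -2 are distinct and real, so A is diagonalisable and x(t) = e^{At} x(0) = V diag(e^{λ_i t}) V^{-1} x(0), where the columns of V are the eigenvectors.
λ = -5: A - (-5)I = [[3, -9], [0, 0]]. Row 1 gives 3·v1 + (-9)·v2 = 0, so take v_1 = [3, 1]^T.
λ = -2: A - (-2)I = [[0, -9], [0, -3]]. Row 1 gives 0·v1 + (-9)·v2 = 0, so take v_2 = [1, 0]^T.
V = [v_1 v_2] = [[3, 1], [1, 0]] has det V = -1, so V^{-1} = adj(V)/det V = [[0, 1], [1, -3]].
Modal coordinates z(0) = V^{-1} x(0): 0·1 + 1·2 = 2; 1·1 + (-3)·2 = -5; so z(0) = [2, -5]^T.
x_1(t) = Σ_i (v_i)_1 · z_i(0) · e^{λ_i t} (row 1 of V times the modal terms).
x_1(1.2) = 3·2·e^{-5·1.2} + 1·(-5)·e^{-2·1.2} = 6·0.002479 + (-5)·0.090718 = -0.4387.

-0.4387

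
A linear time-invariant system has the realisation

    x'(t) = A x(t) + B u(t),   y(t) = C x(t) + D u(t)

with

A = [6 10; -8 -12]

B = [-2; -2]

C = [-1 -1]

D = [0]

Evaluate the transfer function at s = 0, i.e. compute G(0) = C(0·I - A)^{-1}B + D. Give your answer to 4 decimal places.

2.0000

G(0) = C(-A)^{-1}B + D = -C A^{-1} B + D.
det A = 8, so A^{-1} = (1/8)·adj(A) = [[-3/2, -5/4], [1, 3/4]]
A^{-1} B = [11/2, -7/2]^T
C A^{-1} B = -2
G(0) = D - C A^{-1} B = 0 - (-2) = 2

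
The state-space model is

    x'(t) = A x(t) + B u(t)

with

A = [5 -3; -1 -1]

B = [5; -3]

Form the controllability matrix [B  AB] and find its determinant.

92

AB = [[34], [-2]]
Controllability matrix C = [B  AB] = [[5, 34], [-3, -2]]
det(C) = 5·(-2) - 34·(-3) = -10 - (-102) = 92
Since det(C) ≠ 0, rank(C) = 2 and the system is completely controllable.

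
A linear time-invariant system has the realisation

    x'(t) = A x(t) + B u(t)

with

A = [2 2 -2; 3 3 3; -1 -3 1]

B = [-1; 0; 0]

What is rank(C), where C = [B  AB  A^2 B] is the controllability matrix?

3

AB = [[-2], [-3], [1]]
A^2B = [[-12], [-12], [12]]
Controllability matrix C = [B  AB  A^2B] = [[-1, -2, -12], [0, -3, -12], [0, 1, 12]]
det(C) = (-1)·((-3)·12 - (-12)·1) - (-2)·(0·12 - (-12)·0) + (-12)·(0·1 - (-3)·0) = (-1)·(-24) - (-2)·0 + (-12)·0 = 24 ≠ 0, so rank(C) = 3.
rank(C) = 3 = n, so the pair (A, B) is completely controllable.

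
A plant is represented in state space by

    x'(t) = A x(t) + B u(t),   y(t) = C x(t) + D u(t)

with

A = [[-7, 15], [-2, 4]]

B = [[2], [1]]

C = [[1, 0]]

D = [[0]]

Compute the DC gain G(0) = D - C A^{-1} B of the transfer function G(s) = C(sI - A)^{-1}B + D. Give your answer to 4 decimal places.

G(0) = C(-A)^{-1}B + D = -C A^{-1} B + D.
det A = 2, so A^{-1} = (1/2)·adj(A) = [[2, -15/2], [1, -7/2]]
A^{-1} B = [-7/2, -3/2]^T
C A^{-1} B = -7/2
G(0) = D - C A^{-1} B = 0 - (-7/2) = 7/2 ≈ 3.5000

3.5000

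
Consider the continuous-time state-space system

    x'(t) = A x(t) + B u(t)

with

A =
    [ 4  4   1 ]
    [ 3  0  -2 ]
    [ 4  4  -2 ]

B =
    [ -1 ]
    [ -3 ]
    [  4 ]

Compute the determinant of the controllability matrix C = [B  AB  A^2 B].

-13220

AB = [[-12], [-11], [-24]]
A^2B = [[-116], [12], [-44]]
Controllability matrix C = [B  AB  A^2B] = [[-1, -12, -116], [-3, -11, 12], [4, -24, -44]]
Expanding along the first row, det(C) = (-1)·((-11)·(-44) - 12·(-24)) - (-12)·((-3)·(-44) - 12·4) + (-116)·((-3)·(-24) - (-11)·4) = (-1)·772 - (-12)·84 + (-116)·116 = -13220
Since det(C) ≠ 0, rank(C) = 3 and the system is completely controllable.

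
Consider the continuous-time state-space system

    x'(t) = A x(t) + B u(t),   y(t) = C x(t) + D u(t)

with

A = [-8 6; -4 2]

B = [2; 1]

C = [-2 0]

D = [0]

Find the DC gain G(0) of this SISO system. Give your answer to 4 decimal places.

G(0) = C(-A)^{-1}B + D = -C A^{-1} B + D.
det A = 8, so A^{-1} = (1/8)·adj(A) = [[1/4, -3/4], [1/2, -1]]
A^{-1} B = [-1/4, 0]^T
C A^{-1} B = 1/2
G(0) = D - C A^{-1} B = 0 - (1/2) = -1/2 ≈ -0.5000

-0.5000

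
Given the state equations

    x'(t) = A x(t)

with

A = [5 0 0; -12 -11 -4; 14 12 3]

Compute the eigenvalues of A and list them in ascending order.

det(sI - A) = s^3 - (tr A)s^2 + (M11 + M22 + M33)s - det A, where Mii is the 2×2 principal minor of A obtained by deleting row i and column i.
tr A = 5 + (-11) + 3 = -3; M11 = (-11)·3 - (-4)·12 = -33 - (-48) = 15; M22 = 5·3 - 0·14 = 15 - 0 = 15; M33 = 5·(-11) - 0·(-12) = -55 - 0 = -55; sum of minors = -25.
det A = 5·((-11)·3 - (-4)·12) - 0·((-12)·3 - (-4)·14) + 0·((-12)·12 - (-11)·14) = 5·15 - 0·20 + 0·10 = 75.
So p(s) = det(sI - A) = s^3 + 3s^2 - 25s - 75.
Rational-root test: any integer root divides -75. Testing small divisors, s = -3 works: p(-3) = -27 + 27 + 75 + (-75) = 0, so (s + 3) is a factor.
Dividing, p(s) = (s + 3)(s^2 - 25).
Factor s^2 - 25: two numbers with sum 0 and product -25 are 5 and -5, so s^2 - 25 = (s - 5)(s + 5).
Hence p(s) = (s - 5) (s + 3) (s + 5), with roots -5, -3, 5.
At least one eigenvalue has non-negative real part, so the system is not asymptotically stable.

-5, -3, 5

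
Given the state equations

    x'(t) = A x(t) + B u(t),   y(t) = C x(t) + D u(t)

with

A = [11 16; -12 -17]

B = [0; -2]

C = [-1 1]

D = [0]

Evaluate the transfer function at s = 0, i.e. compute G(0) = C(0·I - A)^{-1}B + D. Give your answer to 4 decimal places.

10.8000

G(0) = C(-A)^{-1}B + D = -C A^{-1} B + D.
det A = 5, so A^{-1} = (1/5)·adj(A) = [[-17/5, -16/5], [12/5, 11/5]]
A^{-1} B = [32/5, -22/5]^T
C A^{-1} B = -54/5
G(0) = D - C A^{-1} B = 0 - (-54/5) = 54/5 ≈ 10.8000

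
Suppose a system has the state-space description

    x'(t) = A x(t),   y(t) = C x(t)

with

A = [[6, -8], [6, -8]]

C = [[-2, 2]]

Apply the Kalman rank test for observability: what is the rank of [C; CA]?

1

CA = [[0, 0]]
Observability matrix O = [C; CA] = [[-2, 2], [0, 0]]
Every row of O is a scalar multiple of row 1 = [-2, 2] (multipliers 1, 0), so the rows span a one-dimensional space.
O ≠ 0, hence rank(O) = 1.
rank(O) = 1 < n = 2, so the pair (A, C) is not completely observable.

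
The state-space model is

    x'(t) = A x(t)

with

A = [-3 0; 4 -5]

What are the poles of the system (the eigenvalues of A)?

det(sI - A) = s^2 - (tr A)s + det A, with tr A = (-3) + (-5) = -8 and det A = (-3)·(-5) - 0·4 = 15 - 0 = 15.
So p(s) = det(sI - A) = s^2 + 8s + 15.
Factor s^2 + 8s + 15: two numbers with sum -8 and product 15 are -3 and -5, so s^2 + 8s + 15 = (s + 3)(s + 5).
Hence p(s) = (s + 3) (s + 5), with roots -5, -3.
All eigenvalues have negative real part, so the system is asymptotically stable.

-5, -3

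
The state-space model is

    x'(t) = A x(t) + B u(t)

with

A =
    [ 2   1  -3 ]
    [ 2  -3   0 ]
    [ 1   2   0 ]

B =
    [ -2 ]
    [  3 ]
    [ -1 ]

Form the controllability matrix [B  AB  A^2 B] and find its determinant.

AB = [[2], [-13], [4]]
A^2B = [[-21], [43], [-24]]
Controllability matrix C = [B  AB  A^2B] = [[-2, 2, -21], [3, -13, 43], [-1, 4, -24]]
Expanding along the first row, det(C) = (-2)·((-13)·(-24) - 43·4) - 2·(3·(-24) - 43·(-1)) + (-21)·(3·4 - (-13)·(-1)) = (-2)·140 - 2·(-29) + (-21)·(-1) = -201
Since det(C) ≠ 0, rank(C) = 3 and the system is completely controllable.

-201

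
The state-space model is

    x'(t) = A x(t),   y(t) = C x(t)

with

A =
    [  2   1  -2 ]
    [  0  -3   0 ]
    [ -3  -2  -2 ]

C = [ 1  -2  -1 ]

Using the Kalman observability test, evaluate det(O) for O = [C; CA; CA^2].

10

CA = [[5, 9, 0]]
CA^2 = [[10, -22, -10]]
Observability matrix O = [C; CA; CA^2] = [[1, -2, -1], [5, 9, 0], [10, -22, -10]]
Expanding along the first row, det(O) = 1·(9·(-10) - 0·(-22)) - (-2)·(5·(-10) - 0·10) + (-1)·(5·(-22) - 9·10) = 1·(-90) - (-2)·(-50) + (-1)·(-200) = 10
Since det(O) ≠ 0, rank(O) = 3 and the system is completely observable.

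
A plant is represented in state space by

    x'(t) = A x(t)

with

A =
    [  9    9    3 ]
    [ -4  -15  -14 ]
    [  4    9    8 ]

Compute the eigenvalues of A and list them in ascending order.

-6, 3, 5

det(sI - A) = s^3 - (tr A)s^2 + (M11 + M22 + M33)s - det A, where Mii is the 2×2 principal minor of A obtained by deleting row i and column i.
tr A = 9 + (-15) + 8 = 2; M11 = (-15)·8 - (-14)·9 = -120 - (-126) = 6; M22 = 9·8 - 3·4 = 72 - 12 = 60; M33 = 9·(-15) - 9·(-4) = -135 - (-36) = -99; sum of minors = -33.
det A = 9·((-15)·8 - (-14)·9) - 9·((-4)·8 - (-14)·4) + 3·((-4)·9 - (-15)·4) = 9·6 - 9·24 + 3·24 = -90.
So p(s) = det(sI - A) = s^3 - 2s^2 - 33s + 90.
Rational-root test: any integer root divides 90. Testing small divisors, s = 3 works: p(3) = 27 + (-18) + (-99) + 90 = 0, so (s - 3) is a factor.
Dividing, p(s) = (s - 3)(s^2 + s - 30).
Factor s^2 + s - 30: two numbers with sum -1 and product -30 are 5 and -6, so s^2 + s - 30 = (s - 5)(s + 6).
Hence p(s) = (s - 5) (s - 3) (s + 6), with roots -6, 3, 5.
At least one eigenvalue has non-negative real part, so the system is not asymptotically stable.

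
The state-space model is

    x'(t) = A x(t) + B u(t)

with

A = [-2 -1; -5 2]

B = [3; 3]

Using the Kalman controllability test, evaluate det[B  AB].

0

AB = [[-9], [-9]]
Controllability matrix C = [B  AB] = [[3, -9], [3, -9]]
det(C) = 3·(-9) - (-9)·3 = -27 - (-27) = 0
Since det(C) = 0, rank(C) < 2 and the system is not completely controllable.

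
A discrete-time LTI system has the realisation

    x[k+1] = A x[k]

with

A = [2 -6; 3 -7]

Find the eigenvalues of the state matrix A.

-4, -1

det(zI - A) = z^2 - (tr A)z + det A, with tr A = 2 + (-7) = -5 and det A = 2·(-7) - (-6)·3 = -14 - (-18) = 4.
So p(z) = det(zI - A) = z^2 + 5z + 4.
Factor z^2 + 5z + 4: two numbers with sum -5 and product 4 are -1 and -4, so z^2 + 5z + 4 = (z + 1)(z + 4).
Hence p(z) = (z + 1) (z + 4), with roots -4, -1.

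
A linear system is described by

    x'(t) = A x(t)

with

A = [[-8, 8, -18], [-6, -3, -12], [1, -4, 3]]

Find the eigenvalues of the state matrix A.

-6, -3, 1

det(sI - A) = s^3 - (tr A)s^2 + (M11 + M22 + M33)s - det A, where Mii is the 2×2 principal minor of A obtained by deleting row i and column i.
tr A = (-8) + (-3) + 3 = -8; M11 = (-3)·3 - (-12)·(-4) = -9 - 48 = -57; M22 = (-8)·3 - (-18)·1 = -24 - (-18) = -6; M33 = (-8)·(-3) - 8·(-6) = 24 - (-48) = 72; sum of minors = 9.
det A = (-8)·((-3)·3 - (-12)·(-4)) - 8·((-6)·3 - (-12)·1) + (-18)·((-6)·(-4) - (-3)·1) = (-8)·(-57) - 8·(-6) + (-18)·27 = 18.
So p(s) = det(sI - A) = s^3 + 8s^2 + 9s - 18.
Rational-root test: any integer root divides -18. Testing small divisors, s = 1 works: p(1) = 1 + 8 + 9 + (-18) = 0, so (s - 1) is a factor.
Dividing, p(s) = (s - 1)(s^2 + 9s + 18).
Factor s^2 + 9s + 18: two numbers with sum -9 and product 18 are -3 and -6, so s^2 + 9s + 18 = (s + 3)(s + 6).
Hence p(s) = (s - 1) (s + 3) (s + 6), with roots -6, -3, 1.
At least one eigenvalue has non-negative real part, so the system is not asymptotically stable.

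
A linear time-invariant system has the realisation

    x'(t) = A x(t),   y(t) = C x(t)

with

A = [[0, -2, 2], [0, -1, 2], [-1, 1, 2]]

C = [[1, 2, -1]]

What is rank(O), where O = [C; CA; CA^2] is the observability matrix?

3

CA = [[1, -5, 4]]
CA^2 = [[-4, 7, 0]]
Observability matrix O = [C; CA; CA^2] = [[1, 2, -1], [1, -5, 4], [-4, 7, 0]]
det(O) = 1·((-5)·0 - 4·7) - 2·(1·0 - 4·(-4)) + (-1)·(1·7 - (-5)·(-4)) = 1·(-28) - 2·16 + (-1)·(-13) = -47 ≠ 0, so rank(O) = 3.
rank(O) = 3 = n, so the pair (A, C) is completely observable.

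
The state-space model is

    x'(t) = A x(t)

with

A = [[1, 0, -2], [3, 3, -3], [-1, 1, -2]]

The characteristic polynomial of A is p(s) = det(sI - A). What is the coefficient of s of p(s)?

-4

Expand det(sI - A) for the 3×3 matrix.
p(s) = s^3 - 2s^2 - 4s + 15.
(Check: constant term = det(-A) = (-1)^3 det A = 15; coefficient of s^2 = -tr A = -2.)
The coefficient of s is -4.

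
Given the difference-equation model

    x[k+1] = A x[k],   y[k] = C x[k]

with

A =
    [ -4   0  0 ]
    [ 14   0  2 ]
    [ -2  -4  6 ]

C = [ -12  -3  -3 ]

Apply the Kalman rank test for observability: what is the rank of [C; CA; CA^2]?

2

CA = [[12, 12, -24]]
CA^2 = [[168, 96, -120]]
Observability matrix O = [C; CA; CA^2] = [[-12, -3, -3], [12, 12, -24], [168, 96, -120]]
The columns c1, c2, c3 of O are linearly dependent: -c1 + 3·c2 + c3 = 0 (check each entry), so rank(O) ≤ 2.
The 2×2 minor from rows 1, 2, columns 1, 2 is (-12)·12 - (-3)·12 = -144 - (-36) = -108 ≠ 0, so rank(O) = 2.
rank(O) = 2 < n = 3, so the pair (A, C) is not completely observable.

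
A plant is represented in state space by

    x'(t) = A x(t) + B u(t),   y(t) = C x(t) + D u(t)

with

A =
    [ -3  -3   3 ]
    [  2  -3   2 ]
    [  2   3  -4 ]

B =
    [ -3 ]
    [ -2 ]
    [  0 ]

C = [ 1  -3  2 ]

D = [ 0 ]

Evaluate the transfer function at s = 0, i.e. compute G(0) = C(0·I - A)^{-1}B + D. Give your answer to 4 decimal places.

G(0) = C(-A)^{-1}B + D = -C A^{-1} B + D.
det A = -18, so A^{-1} = (1/-18)·adj(A) = [[-1/3, 1/6, -1/6], [-2/3, -1/3, -2/3], [-2/3, -1/6, -5/6]]
A^{-1} B = [2/3, 8/3, 7/3]^T
C A^{-1} B = -8/3
G(0) = D - C A^{-1} B = 0 - (-8/3) = 8/3 ≈ 2.6667

2.6667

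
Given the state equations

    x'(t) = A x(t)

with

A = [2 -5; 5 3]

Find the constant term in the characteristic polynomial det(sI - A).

For a 2×2 matrix, det(sI - A) = s^2 - (tr A)s + det A.
tr A = 5, det A = 31.
So p(s) = s^2 - 5s + 31.
The constant term is 31.

31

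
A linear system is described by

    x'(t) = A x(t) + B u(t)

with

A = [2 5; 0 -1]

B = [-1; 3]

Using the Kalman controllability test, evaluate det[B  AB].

AB = [[13], [-3]]
Controllability matrix C = [B  AB] = [[-1, 13], [3, -3]]
det(C) = (-1)·(-3) - 13·3 = 3 - 39 = -36
Since det(C) ≠ 0, rank(C) = 2 and the system is completely controllable.

-36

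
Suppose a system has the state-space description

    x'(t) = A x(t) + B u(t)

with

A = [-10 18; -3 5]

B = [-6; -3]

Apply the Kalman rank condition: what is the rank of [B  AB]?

1

AB = [[6], [3]]
Controllability matrix C = [B  AB] = [[-6, 6], [-3, 3]]
Every column of C is a scalar multiple of column 1 = [-6, -3] (multipliers 1, -1), so the columns span a one-dimensional space.
C ≠ 0, hence rank(C) = 1.
rank(C) = 1 < n = 2, so the pair (A, B) is not completely controllable.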